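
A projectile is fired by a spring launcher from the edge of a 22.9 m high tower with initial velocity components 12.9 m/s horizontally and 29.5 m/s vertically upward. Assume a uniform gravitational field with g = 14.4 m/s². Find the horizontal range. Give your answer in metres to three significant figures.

The projectile lands when y = 22.9 + (29.50) t − ½·14.4·t² = 0. Positive root: t = (29.50 + √(29.50² + 2·14.4·22.9)) / 14.4 = (29.50 + 39.11) / 14.4 = 4.765 s.
Horizontal distance: R = vₓ t = 12.90 × 4.765 = 61.47 m.

61.5 m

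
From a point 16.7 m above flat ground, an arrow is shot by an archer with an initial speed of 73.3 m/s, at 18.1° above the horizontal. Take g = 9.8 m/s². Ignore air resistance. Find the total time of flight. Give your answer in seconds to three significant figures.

vₓ = 73.30 cos 18.1° = 69.67 m/s; v_y0 = 73.30 sin 18.1° = 22.77 m/s.
Vertical motion (up positive, ground at y = 0): 4.900 t² − (22.77) t − 16.7 = 0, so t = (22.77 + √(22.77² + 2·9.80·16.7)) / 9.80 = (22.77 + 29.08) / 9.80 = 5.292 s.

5.29 s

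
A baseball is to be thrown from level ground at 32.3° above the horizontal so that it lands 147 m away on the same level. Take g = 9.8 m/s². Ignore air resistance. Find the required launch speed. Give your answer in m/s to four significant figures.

39.93 m/s

Level-ground range: R = v₀² sin(2θ)/g, so v₀ = √(gR / sin 2θ).
v₀ = √(9.80 × 147 / sin 64.60°) = √(1441 / 0.9033) = √1594.8 = 39.93 m/s.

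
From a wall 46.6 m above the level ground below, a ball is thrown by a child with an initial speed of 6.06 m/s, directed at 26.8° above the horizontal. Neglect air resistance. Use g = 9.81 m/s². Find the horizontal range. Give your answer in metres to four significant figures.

18.25 m

vₓ = 6.060 cos 26.8° = 5.409 m/s; v_y0 = 6.060 sin 26.8° = 2.732 m/s.
With up positive and y = 0 at the ground: y(t) = 46.6 + (2.732) t − 4.905 t². Setting y = 0 and taking the positive root: t = [2.732 + √(2.732² + 2·9.81·46.6)] / 9.81 = (2.732 + 30.36) / 9.81 = 3.373 s.
Horizontal distance: R = vₓ t = 5.409 × 3.373 = 18.25 m.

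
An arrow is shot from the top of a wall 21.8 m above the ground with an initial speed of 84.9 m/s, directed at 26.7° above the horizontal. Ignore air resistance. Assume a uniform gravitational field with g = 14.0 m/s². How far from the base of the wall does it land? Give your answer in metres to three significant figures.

Resolve: vₓ = 84.90 cos 26.7° = 75.85 m/s and v_y0 = 84.90 sin 26.7° = 38.15 m/s.
Vertical motion (up positive, ground at y = 0): 7.000 t² − (38.15) t − 21.8 = 0, so t = (38.15 + √(38.15² + 2·14.0·21.8)) / 14.0 = (38.15 + 45.45) / 14.0 = 5.971 s.
Horizontal distance: R = vₓ t = 75.85 × 5.971 = 452.9 m.

453 m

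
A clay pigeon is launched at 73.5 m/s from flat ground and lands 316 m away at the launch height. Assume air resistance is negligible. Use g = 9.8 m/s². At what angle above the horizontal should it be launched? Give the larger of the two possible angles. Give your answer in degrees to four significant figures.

Level-ground range R = v₀² sin(2θ)/g ⇒ sin(2θ) = gR/v₀² = 9.80 × 316 / 73.5² = 0.5732.
2θ = 34.98° or 180° − 34.98° = 145.0°, so θ = 17.49° or 72.51°.
The larger angle is 72.51°.

72.51°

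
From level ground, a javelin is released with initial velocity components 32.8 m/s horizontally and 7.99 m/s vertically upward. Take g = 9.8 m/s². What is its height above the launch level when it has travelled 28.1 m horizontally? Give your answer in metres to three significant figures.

3.25 m

At x = 28.1 m, t = x/vₓ = 28.1/32.80 = 0.8567 s.
Height: y = v_y0 t − ½ g t² = 7.990 × 0.8567 − 4.900 × 0.8567² = 6.845 − 3.596 = 3.249 m.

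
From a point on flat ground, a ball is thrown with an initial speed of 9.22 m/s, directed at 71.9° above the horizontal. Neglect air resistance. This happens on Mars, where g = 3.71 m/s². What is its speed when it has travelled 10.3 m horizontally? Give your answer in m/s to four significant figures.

5.399 m/s

Resolve: vₓ = 9.220 cos 71.9° = 2.864 m/s and v_y0 = 9.220 sin 71.9° = 8.764 m/s.
At x = 10.3 m, t = x/vₓ = 10.3/2.864 = 3.596 s.
Vertical velocity there: v_y = v_y0 − g t = 8.764 − 3.71 × 3.596 = −4.577 m/s.
Speed: √(vₓ² + v_y²) = √(2.864² + 4.577²) = 5.399 m/s.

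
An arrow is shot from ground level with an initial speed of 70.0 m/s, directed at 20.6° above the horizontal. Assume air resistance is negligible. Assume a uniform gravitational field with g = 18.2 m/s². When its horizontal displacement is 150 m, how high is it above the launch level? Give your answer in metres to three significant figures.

Components: vₓ = 70.00 cos 20.6° = 65.52 m/s, v_y0 = 70.00 sin 20.6° = 24.63 m/s.
x = vₓ t ⇒ t = 150/65.52 = 2.289 s.
Height: y = v_y0 t − ½ g t² = 24.63 × 2.289 − 9.100 × 2.289² = 56.38 − 47.69 = 8.692 m.

8.69 m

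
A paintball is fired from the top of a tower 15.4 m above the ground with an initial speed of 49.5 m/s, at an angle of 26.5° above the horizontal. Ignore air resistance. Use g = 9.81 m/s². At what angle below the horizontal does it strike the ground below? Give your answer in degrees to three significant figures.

32.4°

Resolve: vₓ = 49.50 cos 26.5° = 44.30 m/s and v_y0 = 49.50 sin 26.5° = 22.09 m/s.
The projectile lands when y = 15.4 + (22.09) t − ½·9.81·t² = 0. Positive root: t = (22.09 + √(22.09² + 2·9.81·15.4)) / 9.81 = (22.09 + 28.11) / 9.81 = 5.117 s.
At impact: v_y = v_y0 − g t = −28.11 m/s; vₓ = 44.30 m/s.
Angle below horizontal: arctan(|v_y|/vₓ) = arctan(28.11/44.30) = 32.39°.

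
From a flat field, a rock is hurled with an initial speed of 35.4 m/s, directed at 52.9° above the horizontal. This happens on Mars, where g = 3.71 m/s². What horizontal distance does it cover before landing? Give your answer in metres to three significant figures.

Resolve: vₓ = 35.40 cos 52.9° = 21.35 m/s and v_y0 = 35.40 sin 52.9° = 28.23 m/s.
Flight time T = 2 v_y0 / g = 15.22 s.
Range: R = vₓ T = 21.35 × 15.22 = 325.0 m.

325 m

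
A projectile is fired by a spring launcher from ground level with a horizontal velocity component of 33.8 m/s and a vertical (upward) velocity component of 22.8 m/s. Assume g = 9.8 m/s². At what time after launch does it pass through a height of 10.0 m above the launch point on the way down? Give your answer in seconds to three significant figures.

Require v_y0 t − ½ g t² = 10.0, i.e. 4.900 t² − 22.80 t + 10.0 = 0.
t = [22.80 ± √(22.80² − 2·9.80·10.0)] / 9.80 = (22.80 ± 18.00) / 9.80, so t = 0.4902 s or t = 4.163 s.
The descending-branch root is 4.163 s.

4.16 s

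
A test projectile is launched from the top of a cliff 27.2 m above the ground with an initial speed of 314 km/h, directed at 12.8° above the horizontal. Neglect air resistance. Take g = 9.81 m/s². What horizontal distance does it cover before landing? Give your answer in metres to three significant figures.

Convert: 314 km/h = 314/3.6 = 87.22 m/s.
Horizontal component vₓ = 87.22 cos 12.8° = 85.05 m/s; vertical v_y0 = 87.22 sin 12.8° = 19.32 m/s.
With up positive and y = 0 at the ground: y(t) = 27.2 + (19.32) t − 4.905 t². Setting y = 0 and taking the positive root: t = [19.32 + √(19.32² + 2·9.81·27.2)] / 9.81 = (19.32 + 30.12) / 9.81 = 5.040 s.
Horizontal distance: R = vₓ t = 85.05 × 5.040 = 428.7 m.

429 m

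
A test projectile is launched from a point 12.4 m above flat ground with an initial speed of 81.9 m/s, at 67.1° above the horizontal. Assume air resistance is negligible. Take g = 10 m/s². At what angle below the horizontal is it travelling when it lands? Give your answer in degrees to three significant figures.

Horizontal component vₓ = 81.90 cos 67.1° = 31.87 m/s; vertical v_y0 = 81.90 sin 67.1° = 75.45 m/s.
The projectile lands when y = 12.4 + (75.45) t − ½·10.0·t² = 0. Positive root: t = (75.45 + √(75.45² + 2·10.0·12.4)) / 10.0 = (75.45 + 77.07) / 10.0 = 15.25 s.
At impact: v_y = v_y0 − g t = −77.07 m/s; vₓ = 31.87 m/s.
Angle below horizontal: arctan(|v_y|/vₓ) = arctan(77.07/31.87) = 67.53°.

67.5°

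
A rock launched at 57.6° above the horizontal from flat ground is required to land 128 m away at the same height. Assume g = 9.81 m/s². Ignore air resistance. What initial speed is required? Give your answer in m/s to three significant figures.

From R = (v₀² / g) sin 2θ: v₀ = √(gR / sin 2θ).
v₀ = √(9.81 × 128 / sin 115.2°) = √(1256 / 0.9048) = √1387.8 = 37.25 m/s.

37.3 m/s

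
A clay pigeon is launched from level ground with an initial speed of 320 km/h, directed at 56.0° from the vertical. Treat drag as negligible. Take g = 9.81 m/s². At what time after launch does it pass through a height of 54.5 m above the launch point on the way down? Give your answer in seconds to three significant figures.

8.88 s

Convert: 320 km/h = 320/3.6 = 88.89 m/s.
Horizontal component vₓ = 88.89 sin 56.0° = 73.69 m/s; vertical v_y0 = 88.89 cos 56.0° = 49.71 m/s.
Set y = v_y0 t − ½ g t² = 54.5: 4.905 t² − 49.71 t + 54.5 = 0.
t = [49.71 ± √(49.71² − 2·9.81·54.5)] / 9.81 = (49.71 ± 37.44) / 9.81, so t = 1.251 s or t = 8.883 s.
The descending-branch root is 8.883 s.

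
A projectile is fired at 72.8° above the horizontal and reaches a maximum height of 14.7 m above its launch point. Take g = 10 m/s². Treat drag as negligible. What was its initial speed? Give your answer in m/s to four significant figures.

At the peak v_y = 0, so v_y0 = √(2gH) = √(2 × 10.0 × 14.7) = 17.15 m/s.
v_y0 = v₀ sin θ ⇒ v₀ = 17.15 / sin 72.8° = 17.95 m/s.

17.95 m/s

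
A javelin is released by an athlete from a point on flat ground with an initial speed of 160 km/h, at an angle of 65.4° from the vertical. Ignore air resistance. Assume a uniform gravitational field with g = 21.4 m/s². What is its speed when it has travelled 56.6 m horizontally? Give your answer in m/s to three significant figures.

Convert: 160 km/h = 160/3.6 = 44.44 m/s.
Components: vₓ = 44.44 sin 65.4° = 40.41 m/s, v_y0 = 44.44 cos 65.4° = 18.50 m/s.
Time to reach x = 56.6 m: t = x/vₓ = 56.6/40.41 = 1.401 s.
Vertical velocity there: v_y = v_y0 − g t = 18.50 − 21.4 × 1.401 = −11.47 m/s.
Speed: √(vₓ² + v_y²) = √(40.41² + 11.47²) = 42.01 m/s.

42.0 m/s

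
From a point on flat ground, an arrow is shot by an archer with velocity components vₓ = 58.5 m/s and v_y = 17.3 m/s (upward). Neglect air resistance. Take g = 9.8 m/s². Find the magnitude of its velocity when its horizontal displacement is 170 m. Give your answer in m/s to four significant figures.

59.56 m/s

Time to reach x = 170 m: t = x/vₓ = 170/58.50 = 2.906 s.
Vertical velocity there: v_y = v_y0 − g t = 17.30 − 9.80 × 2.906 = −11.18 m/s.
Speed: √(vₓ² + v_y²) = √(58.50² + 11.18²) = 59.56 m/s.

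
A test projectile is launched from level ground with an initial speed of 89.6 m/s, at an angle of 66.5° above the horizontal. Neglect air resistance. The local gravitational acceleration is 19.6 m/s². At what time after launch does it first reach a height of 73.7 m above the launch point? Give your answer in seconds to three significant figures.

Components: vₓ = 89.60 cos 66.5° = 35.73 m/s, v_y0 = 89.60 sin 66.5° = 82.17 m/s.
Set y = v_y0 t − ½ g t² = 73.7: 9.800 t² − 82.17 t + 73.7 = 0.
t = [82.17 ± √(82.17² − 2·19.6·73.7)] / 19.6 = (82.17 ± 62.15) / 19.6, so t = 1.021 s or t = 7.363 s.
The first (ascending) time is 1.021 s.

1.02 s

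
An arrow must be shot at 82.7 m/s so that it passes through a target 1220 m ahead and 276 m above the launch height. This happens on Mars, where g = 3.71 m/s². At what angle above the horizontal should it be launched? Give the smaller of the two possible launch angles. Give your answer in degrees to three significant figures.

Trajectory: y = x tanθ − g x² (1 + tan²θ)/(2v₀²). With x = 1220, y = 276, v₀ = 82.7, g = 3.71:
403.7 tan²θ − 1220 tanθ + (679.7) = 0.
tanθ = [1220 ± √(1220² − 4 × 403.7 × (679.7))] / (2 × 403.7) = (1220 ± 625.2) / 807.4, giving tanθ = 0.7367 or 2.285.
θ = 36.38° or 66.37°; the smaller is 36.38°.

36.4°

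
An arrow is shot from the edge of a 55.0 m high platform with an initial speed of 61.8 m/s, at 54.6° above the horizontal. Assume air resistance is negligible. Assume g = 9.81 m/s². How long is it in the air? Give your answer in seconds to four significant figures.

11.27 s

Resolve: vₓ = 61.80 cos 54.6° = 35.80 m/s and v_y0 = 61.80 sin 54.6° = 50.37 m/s.
The projectile lands when y = 55.0 + (50.37) t − ½·9.81·t² = 0. Positive root: t = (50.37 + √(50.37² + 2·9.81·55.0)) / 9.81 = (50.37 + 60.14) / 9.81 = 11.27 s.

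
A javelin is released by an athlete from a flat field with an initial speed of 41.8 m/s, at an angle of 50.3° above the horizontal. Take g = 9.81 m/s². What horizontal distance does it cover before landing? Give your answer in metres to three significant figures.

Components: vₓ = 41.80 cos 50.3° = 26.70 m/s, v_y0 = 41.80 sin 50.3° = 32.16 m/s.
Time aloft: T = 2 v_y0 / g = 2 × 32.16 / 9.81 = 6.557 s.
Range: R = vₓ T = 26.70 × 6.557 = 175.1 m.

175 m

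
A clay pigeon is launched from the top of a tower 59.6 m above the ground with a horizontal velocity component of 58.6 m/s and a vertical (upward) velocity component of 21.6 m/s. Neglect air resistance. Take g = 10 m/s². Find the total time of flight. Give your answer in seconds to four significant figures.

6.233 s

With up positive and y = 0 at the ground: y(t) = 59.6 + (21.60) t − 5.000 t². Setting y = 0 and taking the positive root: t = [21.60 + √(21.60² + 2·10.0·59.6)] / 10.0 = (21.60 + 40.73) / 10.0 = 6.233 s.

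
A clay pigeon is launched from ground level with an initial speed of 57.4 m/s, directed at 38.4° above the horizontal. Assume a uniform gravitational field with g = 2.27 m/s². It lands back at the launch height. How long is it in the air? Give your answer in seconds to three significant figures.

31.4 s

Resolve: vₓ = 57.40 cos 38.4° = 44.98 m/s and v_y0 = 57.40 sin 38.4° = 35.65 m/s.
Time of flight on level ground: T = 2 v_y0 / g = 2 × 35.65 / 2.27 = 31.41 s.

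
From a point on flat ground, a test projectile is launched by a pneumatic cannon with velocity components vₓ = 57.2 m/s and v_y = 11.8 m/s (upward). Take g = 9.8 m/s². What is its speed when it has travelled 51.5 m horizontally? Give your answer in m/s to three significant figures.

x = vₓ t ⇒ t = 51.5/57.20 = 0.9003 s.
Vertical velocity there: v_y = v_y0 − g t = 11.80 − 9.80 × 0.9003 = 2.977 m/s.
Speed: √(vₓ² + v_y²) = √(57.20² + 2.977²) = 57.28 m/s.

57.3 m/s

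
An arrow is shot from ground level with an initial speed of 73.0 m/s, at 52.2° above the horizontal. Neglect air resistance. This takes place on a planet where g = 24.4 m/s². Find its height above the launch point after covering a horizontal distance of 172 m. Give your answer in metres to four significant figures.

vₓ = 73.00 cos 52.2° = 44.74 m/s; v_y0 = 73.00 sin 52.2° = 57.68 m/s.
x = vₓ t ⇒ t = 172/44.74 = 3.844 s.
Height: y = v_y0 t − ½ g t² = 57.68 × 3.844 − 12.20 × 3.844² = 221.7 − 180.3 = 41.45 m.

41.45 m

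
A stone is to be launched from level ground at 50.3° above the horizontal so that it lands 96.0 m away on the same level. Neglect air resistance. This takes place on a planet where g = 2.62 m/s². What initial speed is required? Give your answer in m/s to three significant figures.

16.0 m/s

From R = (v₀² / g) sin 2θ: v₀ = √(gR / sin 2θ).
v₀ = √(2.62 × 96.0 / sin 100.6°) = √(251.5 / 0.9829) = √255.89 = 16.00 m/s.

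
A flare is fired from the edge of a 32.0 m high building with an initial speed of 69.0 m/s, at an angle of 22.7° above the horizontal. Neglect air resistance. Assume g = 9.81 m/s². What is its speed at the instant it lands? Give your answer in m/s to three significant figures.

Resolve: vₓ = 69.00 cos 22.7° = 63.66 m/s and v_y0 = 69.00 sin 22.7° = 26.63 m/s.
With up positive and y = 0 at the ground: y(t) = 32.0 + (26.63) t − 4.905 t². Setting y = 0 and taking the positive root: t = [26.63 + √(26.63² + 2·9.81·32.0)] / 9.81 = (26.63 + 36.56) / 9.81 = 6.441 s.
Vertical velocity at impact: v_y = v_y0 − g t = 26.63 − 9.81 × 6.441 = −36.56 m/s.
Speed: |v| = √(vₓ² + v_y²) = √(63.66² + 36.56²) = 73.41 m/s.

73.4 m/s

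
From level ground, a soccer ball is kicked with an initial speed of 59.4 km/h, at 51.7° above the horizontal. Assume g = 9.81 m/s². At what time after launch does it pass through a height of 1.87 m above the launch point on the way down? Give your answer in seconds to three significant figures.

2.49 s

Convert: 59.4 km/h = 59.4/3.6 = 16.50 m/s.
Resolve: vₓ = 16.50 cos 51.7° = 10.23 m/s and v_y0 = 16.50 sin 51.7° = 12.95 m/s.
Height y(t) = 12.95 t − 4.905 t² = 1.87 gives 4.905 t² − 12.95 t + 1.87 = 0.
t = [12.95 ± √(12.95² − 2·9.81·1.87)] / 9.81 = (12.95 ± 11.44) / 9.81, so t = 0.1533 s or t = 2.487 s.
The descending-branch root is 2.487 s.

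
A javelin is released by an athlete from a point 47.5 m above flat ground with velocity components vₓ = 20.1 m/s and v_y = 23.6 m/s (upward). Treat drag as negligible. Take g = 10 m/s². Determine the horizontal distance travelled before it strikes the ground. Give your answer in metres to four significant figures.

The projectile lands when y = 47.5 + (23.60) t − ½·10.0·t² = 0. Positive root: t = (23.60 + √(23.60² + 2·10.0·47.5)) / 10.0 = (23.60 + 38.82) / 10.0 = 6.242 s.
Horizontal distance: R = vₓ t = 20.10 × 6.242 = 125.5 m.

125.5 m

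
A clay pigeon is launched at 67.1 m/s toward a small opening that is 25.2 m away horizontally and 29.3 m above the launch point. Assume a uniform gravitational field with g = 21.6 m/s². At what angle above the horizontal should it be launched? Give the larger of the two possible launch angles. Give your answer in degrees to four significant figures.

Trajectory: y = x tanθ − g x² (1 + tan²θ)/(2v₀²). With x = 25.2, y = 29.3, v₀ = 67.1, g = 21.6:
1.523 tan²θ − 25.2 tanθ + (30.82) = 0.
tanθ = [25.2 ± √(25.2² − 4 × 1.523 × (30.82))] / (2 × 1.523) = (25.2 ± 21.15) / 3.047, giving tanθ = 1.330 or 15.21.
θ = 53.06° or 86.24°; the larger is 86.24°.

86.24°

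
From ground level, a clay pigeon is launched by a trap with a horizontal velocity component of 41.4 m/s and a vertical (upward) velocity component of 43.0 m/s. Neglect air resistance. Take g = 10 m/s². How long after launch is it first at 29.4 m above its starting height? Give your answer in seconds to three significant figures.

0.749 s

Require v_y0 t − ½ g t² = 29.4, i.e. 5.000 t² − 43.00 t + 29.4 = 0.
Quadratic formula: t = (43.00 ± √1261.0) / 10.0 = (43.00 ± 35.51) / 10.0 → t = 0.7489 s or 7.851 s.
The first (ascending) time is 0.7489 s.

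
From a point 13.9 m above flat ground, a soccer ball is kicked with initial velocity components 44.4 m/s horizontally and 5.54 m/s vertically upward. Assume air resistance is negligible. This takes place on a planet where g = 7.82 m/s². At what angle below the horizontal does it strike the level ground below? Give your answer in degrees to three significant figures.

The projectile lands when y = 13.9 + (5.540) t − ½·7.82·t² = 0. Positive root: t = (5.540 + √(5.540² + 2·7.82·13.9)) / 7.82 = (5.540 + 15.75) / 7.82 = 2.723 s.
At impact: v_y = v_y0 − g t = −15.75 m/s; vₓ = 44.40 m/s.
Angle below horizontal: arctan(|v_y|/vₓ) = arctan(15.75/44.40) = 19.53°.

19.5°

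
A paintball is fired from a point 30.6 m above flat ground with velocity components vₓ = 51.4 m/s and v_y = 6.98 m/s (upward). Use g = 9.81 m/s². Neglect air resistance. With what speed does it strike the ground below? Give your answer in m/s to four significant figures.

57.37 m/s

The projectile lands when y = 30.6 + (6.980) t − ½·9.81·t² = 0. Positive root: t = (6.980 + √(6.980² + 2·9.81·30.6)) / 9.81 = (6.980 + 25.48) / 9.81 = 3.309 s.
Vertical velocity at impact: v_y = v_y0 − g t = 6.980 − 9.81 × 3.309 = −25.48 m/s.
Speed: |v| = √(vₓ² + v_y²) = √(51.40² + 25.48²) = 57.37 m/s.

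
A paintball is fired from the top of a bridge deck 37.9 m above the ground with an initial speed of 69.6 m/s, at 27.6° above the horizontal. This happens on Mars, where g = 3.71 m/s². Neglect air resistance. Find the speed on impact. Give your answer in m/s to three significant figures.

vₓ = 69.60 cos 27.6° = 61.68 m/s; v_y0 = 69.60 sin 27.6° = 32.25 m/s.
Vertical motion (up positive, ground at y = 0): 1.855 t² − (32.25) t − 37.9 = 0, so t = (32.25 + √(32.25² + 2·3.71·37.9)) / 3.71 = (32.25 + 36.35) / 3.71 = 18.49 s.
Vertical velocity at impact: v_y = v_y0 − g t = 32.25 − 3.71 × 18.49 = −36.35 m/s.
Speed: |v| = √(vₓ² + v_y²) = √(61.68² + 36.35²) = 71.59 m/s.

71.6 m/s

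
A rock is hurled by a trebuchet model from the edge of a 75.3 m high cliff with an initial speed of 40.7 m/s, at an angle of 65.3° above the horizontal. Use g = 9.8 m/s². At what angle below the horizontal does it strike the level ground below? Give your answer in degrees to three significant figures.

72.3°

Components: vₓ = 40.70 cos 65.3° = 17.01 m/s, v_y0 = 40.70 sin 65.3° = 36.98 m/s.
With up positive and y = 0 at the ground: y(t) = 75.3 + (36.98) t − 4.900 t². Setting y = 0 and taking the positive root: t = [36.98 + √(36.98² + 2·9.80·75.3)] / 9.80 = (36.98 + 53.32) / 9.80 = 9.214 s.
At impact: v_y = v_y0 − g t = −53.32 m/s; vₓ = 17.01 m/s.
Angle below horizontal: arctan(|v_y|/vₓ) = arctan(53.32/17.01) = 72.31°.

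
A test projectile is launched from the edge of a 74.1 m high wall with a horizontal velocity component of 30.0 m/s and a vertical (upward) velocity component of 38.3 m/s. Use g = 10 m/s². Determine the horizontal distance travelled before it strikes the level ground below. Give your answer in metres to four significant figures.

277.8 m

The projectile lands when y = 74.1 + (38.30) t − ½·10.0·t² = 0. Positive root: t = (38.30 + √(38.30² + 2·10.0·74.1)) / 10.0 = (38.30 + 54.30) / 10.0 = 9.260 s.
Horizontal distance: R = vₓ t = 30.00 × 9.260 = 277.8 m.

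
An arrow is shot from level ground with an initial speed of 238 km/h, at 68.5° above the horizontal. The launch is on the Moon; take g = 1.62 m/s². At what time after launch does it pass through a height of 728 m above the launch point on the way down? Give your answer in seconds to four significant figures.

Convert: 238 km/h = 238/3.6 = 66.11 m/s.
Components: vₓ = 66.11 cos 68.5° = 24.23 m/s, v_y0 = 66.11 sin 68.5° = 61.51 m/s.
Height y(t) = 61.51 t − 0.8100 t² = 728 gives 0.8100 t² − 61.51 t + 728 = 0.
Quadratic formula: t = (61.51 ± √1424.9) / 1.62 = (61.51 ± 37.75) / 1.62 → t = 14.67 s or 61.27 s.
The descending-branch root is 61.27 s.

61.27 s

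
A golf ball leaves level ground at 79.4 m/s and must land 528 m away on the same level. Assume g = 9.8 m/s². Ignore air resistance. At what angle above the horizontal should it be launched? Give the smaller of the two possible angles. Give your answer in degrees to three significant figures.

27.6°

From R = (v₀²/g) sin 2θ: sin 2θ = 9.80 × 528 / 6304.4 = 0.8208.
2θ = 55.16° or 180° − 55.16° = 124.8°, so θ = 27.58° or 62.42°.
The smaller angle is 27.58°.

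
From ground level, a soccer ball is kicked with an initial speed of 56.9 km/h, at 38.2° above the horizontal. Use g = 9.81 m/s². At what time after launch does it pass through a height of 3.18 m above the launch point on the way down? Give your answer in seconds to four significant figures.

1.583 s

Convert: 56.9 km/h = 56.9/3.6 = 15.81 m/s.
Resolve: vₓ = 15.81 cos 38.2° = 12.42 m/s and v_y0 = 15.81 sin 38.2° = 9.774 m/s.
Require v_y0 t − ½ g t² = 3.18, i.e. 4.905 t² − 9.774 t + 3.18 = 0.
Quadratic formula: t = (9.774 ± √33.145) / 9.81 = (9.774 ± 5.757) / 9.81 → t = 0.4095 s or 1.583 s.
The descending-branch root is 1.583 s.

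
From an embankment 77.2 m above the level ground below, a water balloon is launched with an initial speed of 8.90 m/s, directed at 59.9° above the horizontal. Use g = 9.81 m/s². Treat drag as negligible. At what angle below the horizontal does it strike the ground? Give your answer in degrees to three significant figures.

83.6°

Resolve: vₓ = 8.900 cos 59.9° = 4.463 m/s and v_y0 = 8.900 sin 59.9° = 7.700 m/s.
The projectile lands when y = 77.2 + (7.700) t − ½·9.81·t² = 0. Positive root: t = (7.700 + √(7.700² + 2·9.81·77.2)) / 9.81 = (7.700 + 39.67) / 9.81 = 4.829 s.
At impact: v_y = v_y0 − g t = −39.67 m/s; vₓ = 4.463 m/s.
Angle below horizontal: arctan(|v_y|/vₓ) = arctan(39.67/4.463) = 83.58°.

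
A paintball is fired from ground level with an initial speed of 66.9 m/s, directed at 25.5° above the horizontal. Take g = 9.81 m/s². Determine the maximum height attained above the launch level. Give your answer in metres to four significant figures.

Components: vₓ = 66.90 cos 25.5° = 60.38 m/s, v_y0 = 66.90 sin 25.5° = 28.80 m/s.
Maximum height: H = v_y0² / (2g) = 28.80² / (2 × 9.81) = 42.28 m.

42.28 m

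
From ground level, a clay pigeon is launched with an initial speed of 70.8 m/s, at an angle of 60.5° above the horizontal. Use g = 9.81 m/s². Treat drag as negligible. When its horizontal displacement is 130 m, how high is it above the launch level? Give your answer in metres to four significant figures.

161.6 m

Resolve: vₓ = 70.80 cos 60.5° = 34.86 m/s and v_y0 = 70.80 sin 60.5° = 61.62 m/s.
x = vₓ t ⇒ t = 130/34.86 = 3.729 s.
Height: y = v_y0 t − ½ g t² = 61.62 × 3.729 − 4.905 × 3.729² = 229.8 − 68.20 = 161.6 m.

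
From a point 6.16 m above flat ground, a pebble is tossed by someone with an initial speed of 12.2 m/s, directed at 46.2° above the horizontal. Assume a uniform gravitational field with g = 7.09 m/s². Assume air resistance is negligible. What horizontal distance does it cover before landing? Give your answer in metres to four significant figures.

Horizontal component vₓ = 12.20 cos 46.2° = 8.444 m/s; vertical v_y0 = 12.20 sin 46.2° = 8.805 m/s.
With up positive and y = 0 at the ground: y(t) = 6.16 + (8.805) t − 3.545 t². Setting y = 0 and taking the positive root: t = [8.805 + √(8.805² + 2·7.09·6.16)] / 7.09 = (8.805 + 12.84) / 7.09 = 3.053 s.
Horizontal distance: R = vₓ t = 8.444 × 3.053 = 25.78 m.

25.78 m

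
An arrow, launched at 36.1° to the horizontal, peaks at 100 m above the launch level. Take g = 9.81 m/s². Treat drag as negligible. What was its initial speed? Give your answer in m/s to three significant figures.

75.2 m/s

At the peak v_y = 0, so v_y0 = √(2gH) = √(2 × 9.81 × 100) = 44.29 m/s.
v_y0 = v₀ sin θ ⇒ v₀ = 44.29 / sin 36.1° = 75.18 m/s.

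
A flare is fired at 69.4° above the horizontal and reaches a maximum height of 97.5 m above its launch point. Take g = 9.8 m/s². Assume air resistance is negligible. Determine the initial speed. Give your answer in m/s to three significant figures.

46.7 m/s

At the peak v_y = 0, so v_y0 = √(2gH) = √(2 × 9.80 × 97.5) = 43.71 m/s.
v_y0 = v₀ sin θ ⇒ v₀ = 43.71 / sin 69.4° = 46.70 m/s.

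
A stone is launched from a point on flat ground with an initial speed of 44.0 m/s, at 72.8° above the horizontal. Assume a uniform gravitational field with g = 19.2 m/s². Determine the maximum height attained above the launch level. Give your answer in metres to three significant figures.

46.0 m

Components: vₓ = 44.00 cos 72.8° = 13.01 m/s, v_y0 = 44.00 sin 72.8° = 42.03 m/s.
Maximum height: H = v_y0² / (2g) = 42.03² / (2 × 19.2) = 46.01 m.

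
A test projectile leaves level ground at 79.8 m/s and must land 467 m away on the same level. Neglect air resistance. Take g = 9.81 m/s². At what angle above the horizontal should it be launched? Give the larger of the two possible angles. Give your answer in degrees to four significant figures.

From R = (v₀²/g) sin 2θ: sin 2θ = 9.81 × 467 / 6368.0 = 0.7194.
2θ = 46.01° or 180° − 46.01° = 134.0°, so θ = 23.00° or 67.00°.
The larger angle is 67.00°.

67.00°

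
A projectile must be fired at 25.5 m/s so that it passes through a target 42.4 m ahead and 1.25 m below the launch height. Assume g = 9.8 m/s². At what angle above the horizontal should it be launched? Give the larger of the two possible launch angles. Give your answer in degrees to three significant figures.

Trajectory: y = x tanθ − g x² (1 + tan²θ)/(2v₀²). With x = 42.4, y = −1.25, v₀ = 25.5, g = 9.80:
13.55 tan²θ − 42.4 tanθ + (12.30) = 0.
tanθ = [42.4 ± √(42.4² − 4 × 13.55 × (12.30))] / (2 × 13.55) = (42.4 ± 33.64) / 27.09, giving tanθ = 0.3235 or 2.806.
θ = 17.92° or 70.39°; the larger is 70.39°.

70.4°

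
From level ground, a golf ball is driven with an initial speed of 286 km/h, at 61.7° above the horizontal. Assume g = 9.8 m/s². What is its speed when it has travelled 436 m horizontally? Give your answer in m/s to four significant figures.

57.54 m/s

Convert: 286 km/h = 286/3.6 = 79.44 m/s.
vₓ = 79.44 cos 61.7° = 37.66 m/s; v_y0 = 79.44 sin 61.7° = 69.95 m/s.
At x = 436 m, t = x/vₓ = 436/37.66 = 11.58 s.
Vertical velocity there: v_y = v_y0 − g t = 69.95 − 9.80 × 11.58 = −43.50 m/s.
Speed: √(vₓ² + v_y²) = √(37.66² + 43.50²) = 57.54 m/s.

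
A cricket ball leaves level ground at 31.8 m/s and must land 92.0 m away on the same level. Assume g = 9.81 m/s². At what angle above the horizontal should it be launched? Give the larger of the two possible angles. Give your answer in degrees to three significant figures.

58.4°

Level-ground range R = v₀² sin(2θ)/g ⇒ sin(2θ) = gR/v₀² = 9.81 × 92.0 / 31.8² = 0.8925.
2θ = 63.19° or 180° − 63.19° = 116.8°, so θ = 31.59° or 58.41°.
The larger angle is 58.41°.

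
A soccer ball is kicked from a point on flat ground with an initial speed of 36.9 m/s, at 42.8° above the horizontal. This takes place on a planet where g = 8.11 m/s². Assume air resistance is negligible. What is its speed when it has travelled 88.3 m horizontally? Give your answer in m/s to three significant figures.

Components: vₓ = 36.90 cos 42.8° = 27.07 m/s, v_y0 = 36.90 sin 42.8° = 25.07 m/s.
At x = 88.3 m, t = x/vₓ = 88.3/27.07 = 3.261 s.
Vertical velocity there: v_y = v_y0 − g t = 25.07 − 8.11 × 3.261 = −1.378 m/s.
Speed: √(vₓ² + v_y²) = √(27.07² + 1.378²) = 27.11 m/s.

27.1 m/s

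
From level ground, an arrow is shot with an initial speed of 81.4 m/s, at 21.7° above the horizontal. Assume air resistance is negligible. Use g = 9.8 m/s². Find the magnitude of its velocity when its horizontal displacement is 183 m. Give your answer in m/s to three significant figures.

75.9 m/s

Components: vₓ = 81.40 cos 21.7° = 75.63 m/s, v_y0 = 81.40 sin 21.7° = 30.10 m/s.
x = vₓ t ⇒ t = 183/75.63 = 2.420 s.
Vertical velocity there: v_y = v_y0 − g t = 30.10 − 9.80 × 2.420 = 6.385 m/s.
Speed: √(vₓ² + v_y²) = √(75.63² + 6.385²) = 75.90 m/s.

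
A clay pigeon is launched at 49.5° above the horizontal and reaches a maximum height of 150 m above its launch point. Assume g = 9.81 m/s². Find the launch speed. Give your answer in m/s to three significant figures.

At the peak v_y = 0, so v_y0 = √(2gH) = √(2 × 9.81 × 150) = 54.25 m/s.
v_y0 = v₀ sin θ ⇒ v₀ = 54.25 / sin 49.5° = 71.34 m/s.

71.3 m/s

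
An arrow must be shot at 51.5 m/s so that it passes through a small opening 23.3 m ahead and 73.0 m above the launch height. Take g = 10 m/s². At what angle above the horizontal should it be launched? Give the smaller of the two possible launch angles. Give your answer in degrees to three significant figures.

75.3°

Trajectory: y = x tanθ − g x² (1 + tan²θ)/(2v₀²). With x = 23.3, y = 73.0, v₀ = 51.5, g = 10.0:
1.023 tan²θ − 23.3 tanθ + (74.02) = 0.
tanθ = [23.3 ± √(23.3² − 4 × 1.023 × (74.02))] / (2 × 1.023) = (23.3 ± 15.49) / 2.047, giving tanθ = 3.817 or 18.95.
θ = 75.32° or 86.98°; the smaller is 75.32°.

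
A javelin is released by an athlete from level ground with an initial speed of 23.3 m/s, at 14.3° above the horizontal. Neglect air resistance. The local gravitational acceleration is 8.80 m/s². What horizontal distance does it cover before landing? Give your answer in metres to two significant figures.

30 m

Resolve: vₓ = 23.30 cos 14.3° = 22.58 m/s and v_y0 = 23.30 sin 14.3° = 5.755 m/s.
Time aloft: T = 2 v_y0 / g = 2 × 5.755 / 8.80 = 1.308 s.
Horizontal distance R = vₓ T = 22.58 × 1.308 = 29.53 m.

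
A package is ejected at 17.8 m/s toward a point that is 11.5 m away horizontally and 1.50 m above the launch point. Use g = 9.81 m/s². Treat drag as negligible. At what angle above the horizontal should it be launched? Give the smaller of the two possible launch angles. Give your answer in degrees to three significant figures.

18.1°

Trajectory: y = x tanθ − g x² (1 + tan²θ)/(2v₀²). With x = 11.5, y = 1.50, v₀ = 17.8, g = 9.81:
2.047 tan²θ − 11.5 tanθ + (3.547) = 0.
tanθ = [11.5 ± √(11.5² − 4 × 2.047 × (3.547))] / (2 × 2.047) = (11.5 ± 10.16) / 4.095, giving tanθ = 0.3276 or 5.289.
θ = 18.14° or 79.29°; the smaller is 18.14°.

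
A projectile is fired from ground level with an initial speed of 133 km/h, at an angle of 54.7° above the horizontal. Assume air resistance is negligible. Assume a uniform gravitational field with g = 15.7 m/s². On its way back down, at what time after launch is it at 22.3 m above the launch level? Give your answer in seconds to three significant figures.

2.84 s

Convert: 133 km/h = 133/3.6 = 36.94 m/s.
vₓ = 36.94 cos 54.7° = 21.35 m/s; v_y0 = 36.94 sin 54.7° = 30.15 m/s.
Set y = v_y0 t − ½ g t² = 22.3: 7.850 t² − 30.15 t + 22.3 = 0.
t = [30.15 ± √(30.15² − 2·15.7·22.3)] / 15.7 = (30.15 ± 14.45) / 15.7, so t = 0.9999 s or t = 2.841 s.
The descending-branch root is 2.841 s.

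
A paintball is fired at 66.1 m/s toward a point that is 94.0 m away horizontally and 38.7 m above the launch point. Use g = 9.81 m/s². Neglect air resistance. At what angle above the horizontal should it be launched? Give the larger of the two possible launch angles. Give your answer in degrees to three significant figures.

Trajectory: y = x tanθ − g x² (1 + tan²θ)/(2v₀²). With x = 94.0, y = 38.7, v₀ = 66.1, g = 9.81:
9.920 tan²θ − 94.0 tanθ + (48.62) = 0.
tanθ = [94.0 ± √(94.0² − 4 × 9.920 × (48.62))] / (2 × 9.920) = (94.0 ± 83.11) / 19.84, giving tanθ = 0.5490 or 8.927.
θ = 28.77° or 83.61°; the larger is 83.61°.

83.6°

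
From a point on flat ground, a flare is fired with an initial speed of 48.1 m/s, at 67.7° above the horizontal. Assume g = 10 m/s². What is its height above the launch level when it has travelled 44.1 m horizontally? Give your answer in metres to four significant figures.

78.34 m

Resolve: vₓ = 48.10 cos 67.7° = 18.25 m/s and v_y0 = 48.10 sin 67.7° = 44.50 m/s.
At x = 44.1 m, t = x/vₓ = 44.1/18.25 = 2.416 s.
Height: y = v_y0 t − ½ g t² = 44.50 × 2.416 − 5.000 × 2.416² = 107.5 − 29.19 = 78.34 m.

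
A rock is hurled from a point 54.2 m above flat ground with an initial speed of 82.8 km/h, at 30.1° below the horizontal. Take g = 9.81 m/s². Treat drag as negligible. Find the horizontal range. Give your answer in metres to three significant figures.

46.8 m

Convert: 82.8 km/h = 82.8/3.6 = 23.00 m/s.
vₓ = 23.00 cos 30.1° = 19.90 m/s; v_y0 = −11.53 m/s (downward).
With up positive and y = 0 at the ground: y(t) = 54.2 + (−11.53) t − 4.905 t². Setting y = 0 and taking the positive root: t = [−11.53 + √(11.53² + 2·9.81·54.2)] / 9.81 = (−11.53 + 34.59) / 9.81 = 2.350 s.
Horizontal distance: R = vₓ t = 19.90 × 2.350 = 46.76 m.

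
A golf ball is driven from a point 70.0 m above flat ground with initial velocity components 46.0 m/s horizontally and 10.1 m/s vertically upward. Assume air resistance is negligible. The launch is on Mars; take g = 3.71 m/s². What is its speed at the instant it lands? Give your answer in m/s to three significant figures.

With up positive and y = 0 at the ground: y(t) = 70.0 + (10.10) t − 1.855 t². Setting y = 0 and taking the positive root: t = [10.10 + √(10.10² + 2·3.71·70.0)] / 3.71 = (10.10 + 24.93) / 3.71 = 9.442 s.
Vertical velocity at impact: v_y = v_y0 − g t = 10.10 − 3.71 × 9.442 = −24.93 m/s.
Speed: |v| = √(vₓ² + v_y²) = √(46.00² + 24.93²) = 52.32 m/s.

52.3 m/s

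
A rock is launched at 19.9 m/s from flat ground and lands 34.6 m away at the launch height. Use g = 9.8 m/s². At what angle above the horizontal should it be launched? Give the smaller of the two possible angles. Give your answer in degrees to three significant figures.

29.4°

Level-ground range R = v₀² sin(2θ)/g ⇒ sin(2θ) = gR/v₀² = 9.80 × 34.6 / 19.9² = 0.8562.
2θ = 58.90° or 180° − 58.90° = 121.1°, so θ = 29.45° or 60.55°.
The smaller angle is 29.45°.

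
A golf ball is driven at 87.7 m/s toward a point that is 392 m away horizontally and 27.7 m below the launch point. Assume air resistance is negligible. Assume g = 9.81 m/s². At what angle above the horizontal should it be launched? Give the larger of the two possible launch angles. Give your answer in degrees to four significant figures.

75.30°

Trajectory: y = x tanθ − g x² (1 + tan²θ)/(2v₀²). With x = 392, y = −27.7, v₀ = 87.7, g = 9.81:
98.00 tan²θ − 392 tanθ + (70.30) = 0.
tanθ = [392 ± √(392² − 4 × 98.00 × (70.30))] / (2 × 98.00) = (392 ± 355.1) / 196.0, giving tanθ = 0.1882 or 3.812.
θ = 10.66° or 75.30°; the larger is 75.30°.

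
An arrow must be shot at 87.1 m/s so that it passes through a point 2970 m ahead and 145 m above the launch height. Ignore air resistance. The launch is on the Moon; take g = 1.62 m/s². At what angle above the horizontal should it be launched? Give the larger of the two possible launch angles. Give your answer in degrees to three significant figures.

Trajectory: y = x tanθ − g x² (1 + tan²θ)/(2v₀²). With x = 2970, y = 145, v₀ = 87.1, g = 1.62:
941.8 tan²θ − 2970 tanθ + (1087) = 0.
tanθ = [2970 ± √(2970² − 4 × 941.8 × (1087))] / (2 × 941.8) = (2970 ± 2174) / 1884, giving tanθ = 0.4225 or 2.731.
θ = 22.91° or 69.89°; the larger is 69.89°.

69.9°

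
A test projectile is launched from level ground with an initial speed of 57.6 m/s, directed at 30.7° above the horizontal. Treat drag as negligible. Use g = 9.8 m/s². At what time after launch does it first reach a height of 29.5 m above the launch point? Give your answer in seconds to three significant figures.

vₓ = 57.60 cos 30.7° = 49.53 m/s; v_y0 = 57.60 sin 30.7° = 29.41 m/s.
Require v_y0 t − ½ g t² = 29.5, i.e. 4.900 t² − 29.41 t + 29.5 = 0.
Quadratic formula: t = (29.41 ± √286.59) / 9.80 = (29.41 ± 16.93) / 9.80 → t = 1.273 s or 4.728 s.
The first (ascending) time is 1.273 s.

1.27 s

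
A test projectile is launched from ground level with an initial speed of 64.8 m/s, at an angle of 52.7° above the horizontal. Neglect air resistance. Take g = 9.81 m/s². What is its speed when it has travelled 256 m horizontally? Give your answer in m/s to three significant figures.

Horizontal component vₓ = 64.80 cos 52.7° = 39.27 m/s; vertical v_y0 = 64.80 sin 52.7° = 51.55 m/s.
x = vₓ t ⇒ t = 256/39.27 = 6.519 s.
Vertical velocity there: v_y = v_y0 − g t = 51.55 − 9.81 × 6.519 = −12.41 m/s.
Speed: √(vₓ² + v_y²) = √(39.27² + 12.41²) = 41.18 m/s.

41.2 m/s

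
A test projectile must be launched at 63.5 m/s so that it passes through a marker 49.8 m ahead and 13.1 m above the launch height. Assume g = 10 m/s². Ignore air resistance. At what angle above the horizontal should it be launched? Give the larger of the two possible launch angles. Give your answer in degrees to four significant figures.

86.39°

Trajectory: y = x tanθ − g x² (1 + tan²θ)/(2v₀²). With x = 49.8, y = 13.1, v₀ = 63.5, g = 10.0:
3.075 tan²θ − 49.8 tanθ + (16.18) = 0.
tanθ = [49.8 ± √(49.8² − 4 × 3.075 × (16.18))] / (2 × 3.075) = (49.8 ± 47.76) / 6.151, giving tanθ = 0.3316 or 15.86.
θ = 18.35° or 86.39°; the larger is 86.39°.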